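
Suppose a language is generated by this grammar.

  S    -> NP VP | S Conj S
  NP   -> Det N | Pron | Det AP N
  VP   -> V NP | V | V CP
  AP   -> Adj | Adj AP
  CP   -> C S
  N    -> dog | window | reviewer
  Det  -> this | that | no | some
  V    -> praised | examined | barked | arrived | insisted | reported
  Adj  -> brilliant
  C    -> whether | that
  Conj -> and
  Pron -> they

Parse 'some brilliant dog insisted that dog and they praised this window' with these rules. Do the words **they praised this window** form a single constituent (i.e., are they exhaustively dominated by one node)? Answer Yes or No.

[S [S [NP [Det some] [AP [Adj brilliant]] [N dog]] [VP [V insisted] [NP [Det that] [N dog]]]] [Conj and] [S [NP [Pron they]] [VP [V praised] [NP [Det this] [N window]]]]]
The words 'they praised this window' are exhaustively dominated by a single S node (built by S → NP VP), so they form a constituent.

Yes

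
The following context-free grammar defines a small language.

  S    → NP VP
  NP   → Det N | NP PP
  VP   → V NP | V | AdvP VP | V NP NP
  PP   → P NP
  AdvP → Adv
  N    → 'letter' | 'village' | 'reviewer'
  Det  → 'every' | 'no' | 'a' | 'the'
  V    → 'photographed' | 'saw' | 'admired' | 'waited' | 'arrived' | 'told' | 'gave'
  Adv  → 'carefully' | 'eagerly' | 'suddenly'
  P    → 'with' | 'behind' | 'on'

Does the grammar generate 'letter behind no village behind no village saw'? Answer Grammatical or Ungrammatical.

For S → NP VP, no prefix of the string parses as an NP.

Ungrammatical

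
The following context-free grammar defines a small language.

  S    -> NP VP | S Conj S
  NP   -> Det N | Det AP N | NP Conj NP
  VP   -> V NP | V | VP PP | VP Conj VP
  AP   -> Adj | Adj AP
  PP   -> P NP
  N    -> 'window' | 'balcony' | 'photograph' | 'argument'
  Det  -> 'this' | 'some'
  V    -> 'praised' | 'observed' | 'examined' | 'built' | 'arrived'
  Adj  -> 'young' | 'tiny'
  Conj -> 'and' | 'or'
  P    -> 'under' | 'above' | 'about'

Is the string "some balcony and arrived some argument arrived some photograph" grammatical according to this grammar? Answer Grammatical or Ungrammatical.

For S → NP VP, the only prefix that parses as NP is 'some balcony', but the remainder 'and arrived some argument arrived some photograph' is not a VP under these rules. The alternative S rule S → S Conj S likewise has no satisfying split.

Ungrammatical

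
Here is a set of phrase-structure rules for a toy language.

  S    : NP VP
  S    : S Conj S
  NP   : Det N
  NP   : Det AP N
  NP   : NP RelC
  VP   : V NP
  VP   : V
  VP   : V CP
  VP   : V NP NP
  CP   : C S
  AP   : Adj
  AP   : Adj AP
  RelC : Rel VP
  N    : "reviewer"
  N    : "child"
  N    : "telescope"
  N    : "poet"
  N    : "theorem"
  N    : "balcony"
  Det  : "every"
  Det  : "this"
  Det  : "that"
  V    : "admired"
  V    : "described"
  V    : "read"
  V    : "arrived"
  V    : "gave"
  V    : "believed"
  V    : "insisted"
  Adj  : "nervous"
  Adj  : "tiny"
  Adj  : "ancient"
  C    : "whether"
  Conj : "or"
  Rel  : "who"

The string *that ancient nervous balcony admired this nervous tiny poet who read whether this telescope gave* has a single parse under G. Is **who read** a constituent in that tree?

No

[S [NP [Det that] [AP [Adj ancient] [AP [Adj nervous]]] [N balcony]] [VP [V admired] [NP [NP [Det this] [AP [Adj nervous] [AP [Adj tiny]]] [N poet]] [RelC [Rel who] [VP [V read] [CP [C whether] [S [NP [Det this] [N telescope]] [VP [V gave]]]]]]]]]
The smallest constituent containing 'who read' is the RelC spanning 'who read whether this telescope gave'; no single node in the tree dominates exactly the given words.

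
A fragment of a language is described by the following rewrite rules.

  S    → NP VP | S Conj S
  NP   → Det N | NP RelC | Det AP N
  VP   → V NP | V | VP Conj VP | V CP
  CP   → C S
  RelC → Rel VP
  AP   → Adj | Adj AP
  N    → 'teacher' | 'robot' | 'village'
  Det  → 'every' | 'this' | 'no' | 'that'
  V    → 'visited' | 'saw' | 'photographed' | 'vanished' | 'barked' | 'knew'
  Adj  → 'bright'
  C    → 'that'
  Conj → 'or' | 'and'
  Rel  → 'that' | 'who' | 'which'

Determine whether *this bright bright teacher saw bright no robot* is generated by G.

A V word can never sit immediately before an Adj word in any string this grammar generates, so the substring 'saw bright' rules out a derivation.

Ungrammatical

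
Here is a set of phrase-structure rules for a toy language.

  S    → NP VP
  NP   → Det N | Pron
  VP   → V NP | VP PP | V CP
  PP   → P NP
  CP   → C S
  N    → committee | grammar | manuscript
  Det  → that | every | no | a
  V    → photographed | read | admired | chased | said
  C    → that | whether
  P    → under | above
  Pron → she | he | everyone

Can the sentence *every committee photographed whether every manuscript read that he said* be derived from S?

Ungrammatical

For S → NP VP, the only prefix that parses as NP is 'every committee', but the remainder 'photographed whether every manuscript read that he said' is not a VP under these rules.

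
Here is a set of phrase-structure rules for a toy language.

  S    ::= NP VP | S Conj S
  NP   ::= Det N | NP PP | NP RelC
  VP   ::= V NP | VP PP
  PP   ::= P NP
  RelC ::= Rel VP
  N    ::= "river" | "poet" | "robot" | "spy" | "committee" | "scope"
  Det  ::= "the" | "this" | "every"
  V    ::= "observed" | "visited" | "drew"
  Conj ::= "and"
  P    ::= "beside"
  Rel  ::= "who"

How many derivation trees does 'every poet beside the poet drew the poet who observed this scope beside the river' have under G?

4

Two of the 4 distinct bracketings:
[S [NP [NP [Det every] [N poet]] [PP [P beside] [NP [Det the] [N poet]]]] [VP [V drew] [NP [NP [NP [Det the] [N poet]] [RelC [Rel who] [VP [V observed] [NP [Det this] [N scope]]]]] [PP [P beside] [NP [Det the] [N river]]]]]]
[S [NP [NP [Det every] [N poet]] [PP [P beside] [NP [Det the] [N poet]]]] [VP [V drew] [NP [NP [Det the] [N poet]] [RelC [Rel who] [VP [V observed] [NP [NP [Det this] [N scope]] [PP [P beside] [NP [Det the] [N river]]]]]]]]]
The trees differ in how a recursive rule is bracketed over the same span.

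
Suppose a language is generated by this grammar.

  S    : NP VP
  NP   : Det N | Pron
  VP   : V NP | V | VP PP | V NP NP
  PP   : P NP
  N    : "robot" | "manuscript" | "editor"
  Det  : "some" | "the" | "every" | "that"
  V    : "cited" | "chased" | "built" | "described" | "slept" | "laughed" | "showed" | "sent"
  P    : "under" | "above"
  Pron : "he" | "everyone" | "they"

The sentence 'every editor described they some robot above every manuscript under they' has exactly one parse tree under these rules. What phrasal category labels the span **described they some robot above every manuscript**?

VP

S
  NP
    Det: every
    N: editor
  VP
    VP
      VP
        V: described
        NP
          Pron: they
        NP
          Det: some
          N: robot
      PP
        P: above
        NP
          Det: every
          N: manuscript
    PP
      P: under
      NP
        Pron: they
The span 'described they some robot above every manuscript' is the VP node built by VP → VP PP.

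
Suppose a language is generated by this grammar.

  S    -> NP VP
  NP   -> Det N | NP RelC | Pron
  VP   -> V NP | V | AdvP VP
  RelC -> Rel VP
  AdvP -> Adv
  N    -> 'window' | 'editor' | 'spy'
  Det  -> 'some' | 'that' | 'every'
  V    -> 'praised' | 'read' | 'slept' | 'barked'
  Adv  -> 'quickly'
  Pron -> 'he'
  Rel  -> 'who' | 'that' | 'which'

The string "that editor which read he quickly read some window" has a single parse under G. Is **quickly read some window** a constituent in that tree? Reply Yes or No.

[S [NP [NP [Det that] [N editor]] [RelC [Rel which] [VP [V read] [NP [Pron he]]]]] [VP [AdvP [Adv quickly]] [VP [V read] [NP [Det some] [N window]]]]]
The words 'quickly read some window' are exhaustively dominated by a single VP node (built by VP → AdvP VP), so they form a constituent.

Yes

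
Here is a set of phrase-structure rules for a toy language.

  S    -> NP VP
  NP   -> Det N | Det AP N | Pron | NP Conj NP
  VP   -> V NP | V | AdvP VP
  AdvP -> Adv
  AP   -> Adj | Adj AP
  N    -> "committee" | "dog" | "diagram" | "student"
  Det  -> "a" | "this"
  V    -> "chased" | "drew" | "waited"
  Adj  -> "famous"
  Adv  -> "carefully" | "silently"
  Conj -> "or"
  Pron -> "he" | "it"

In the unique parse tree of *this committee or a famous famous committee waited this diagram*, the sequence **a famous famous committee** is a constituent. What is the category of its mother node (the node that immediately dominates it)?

S
  NP
    NP
      Det: this
      N: committee
    Conj: or
    NP
      Det: a
      AP
        Adj: famous
        AP
          Adj: famous
      N: committee
  VP
    V: waited
    NP
      Det: this
      N: diagram
The span 'a famous famous committee' is the NP node built by NP → Det AP N.
Its mother is the NP built by NP → NP Conj NP.

NP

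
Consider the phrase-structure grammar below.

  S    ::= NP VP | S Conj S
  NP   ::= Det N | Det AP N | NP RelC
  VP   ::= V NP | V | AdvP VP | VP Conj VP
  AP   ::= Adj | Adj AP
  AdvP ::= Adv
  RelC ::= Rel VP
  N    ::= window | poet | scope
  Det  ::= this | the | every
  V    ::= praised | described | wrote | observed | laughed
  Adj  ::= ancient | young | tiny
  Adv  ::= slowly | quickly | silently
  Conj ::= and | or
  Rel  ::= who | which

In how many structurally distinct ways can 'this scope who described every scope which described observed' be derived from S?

2

The two bracketings:
[S [NP [NP [Det this] [N scope]] [RelC [Rel who] [VP [V described] [NP [NP [Det every] [N scope]] [RelC [Rel which] [VP [V described]]]]]]] [VP [V observed]]]
[S [NP [NP [NP [Det this] [N scope]] [RelC [Rel who] [VP [V described] [NP [Det every] [N scope]]]]] [RelC [Rel which] [VP [V described]]]] [VP [V observed]]]
The trees differ in how a recursive rule is bracketed over the same span.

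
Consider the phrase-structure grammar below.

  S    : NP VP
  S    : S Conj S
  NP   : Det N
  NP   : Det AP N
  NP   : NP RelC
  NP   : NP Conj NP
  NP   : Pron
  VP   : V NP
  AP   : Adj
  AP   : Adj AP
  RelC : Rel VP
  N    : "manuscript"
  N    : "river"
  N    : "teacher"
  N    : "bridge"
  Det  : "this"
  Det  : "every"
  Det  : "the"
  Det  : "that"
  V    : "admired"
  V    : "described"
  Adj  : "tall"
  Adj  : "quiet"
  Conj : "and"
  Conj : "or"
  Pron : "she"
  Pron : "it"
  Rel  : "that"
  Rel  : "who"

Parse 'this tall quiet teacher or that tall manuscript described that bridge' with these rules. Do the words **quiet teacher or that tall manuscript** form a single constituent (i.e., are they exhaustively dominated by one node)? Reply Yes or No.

No

[S [NP [NP [Det this] [AP [Adj tall] [AP [Adj quiet]]] [N teacher]] [Conj or] [NP [Det that] [AP [Adj tall]] [N manuscript]]] [VP [V described] [NP [Det that] [N bridge]]]]
The smallest constituent containing 'quiet teacher or that tall manuscript' is the NP spanning 'this tall quiet teacher or that tall manuscript'; no single node in the tree dominates exactly the given words.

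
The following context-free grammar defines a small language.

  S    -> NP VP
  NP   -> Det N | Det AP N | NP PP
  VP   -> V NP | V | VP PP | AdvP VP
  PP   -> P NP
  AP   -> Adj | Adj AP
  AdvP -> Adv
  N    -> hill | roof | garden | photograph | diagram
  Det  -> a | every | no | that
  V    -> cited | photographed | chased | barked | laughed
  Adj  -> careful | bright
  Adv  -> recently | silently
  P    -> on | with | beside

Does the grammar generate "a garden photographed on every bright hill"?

[S [NP [Det a] [N garden]] [VP [VP [V photographed]] [PP [P on] [NP [Det every] [AP [Adj bright]] [N hill]]]]]
The bracketing above is licensed at every node by one of the given productions, with S at the root.

Grammatical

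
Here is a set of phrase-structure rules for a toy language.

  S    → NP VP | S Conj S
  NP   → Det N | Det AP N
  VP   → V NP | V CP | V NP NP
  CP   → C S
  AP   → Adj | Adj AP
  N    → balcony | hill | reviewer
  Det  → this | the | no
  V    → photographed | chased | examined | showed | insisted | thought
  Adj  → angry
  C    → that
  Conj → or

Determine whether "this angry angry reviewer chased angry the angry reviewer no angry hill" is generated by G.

Ungrammatical

A V word can never sit immediately before an Adj word in any string this grammar generates, so the substring 'chased angry' rules out a derivation.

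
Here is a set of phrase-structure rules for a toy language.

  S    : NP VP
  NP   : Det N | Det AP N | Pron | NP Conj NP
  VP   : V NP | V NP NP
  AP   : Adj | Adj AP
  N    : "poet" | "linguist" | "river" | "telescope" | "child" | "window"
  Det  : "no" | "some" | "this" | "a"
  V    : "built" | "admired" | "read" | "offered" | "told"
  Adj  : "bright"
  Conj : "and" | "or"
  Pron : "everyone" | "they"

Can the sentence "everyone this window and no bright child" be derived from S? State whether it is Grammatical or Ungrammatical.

Ungrammatical

For S → NP VP, the only prefix that parses as NP is 'everyone', but the remainder 'this window and no bright child' is not a VP under these rules.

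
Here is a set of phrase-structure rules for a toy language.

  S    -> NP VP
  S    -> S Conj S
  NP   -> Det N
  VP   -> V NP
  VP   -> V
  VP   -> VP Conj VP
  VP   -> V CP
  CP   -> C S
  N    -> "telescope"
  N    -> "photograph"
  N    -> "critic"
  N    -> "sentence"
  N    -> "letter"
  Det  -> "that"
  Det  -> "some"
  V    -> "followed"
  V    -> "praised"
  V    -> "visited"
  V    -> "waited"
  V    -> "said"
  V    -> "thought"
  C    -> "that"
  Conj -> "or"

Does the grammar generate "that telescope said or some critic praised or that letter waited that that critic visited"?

S
  S
    NP
      Det: that
      N: telescope
    VP
      V: said
  Conj: or
  S
    S
      NP
        Det: some
        N: critic
      VP
        V: praised
    Conj: or
    S
      NP
        Det: that
        N: letter
      VP
        V: waited
        CP
          C: that
          S
            NP
              Det: that
              N: critic
            VP
              V: visited
Every word is introduced by a lexical rule and the phrasal rules combine the resulting categories into a single S.

Grammatical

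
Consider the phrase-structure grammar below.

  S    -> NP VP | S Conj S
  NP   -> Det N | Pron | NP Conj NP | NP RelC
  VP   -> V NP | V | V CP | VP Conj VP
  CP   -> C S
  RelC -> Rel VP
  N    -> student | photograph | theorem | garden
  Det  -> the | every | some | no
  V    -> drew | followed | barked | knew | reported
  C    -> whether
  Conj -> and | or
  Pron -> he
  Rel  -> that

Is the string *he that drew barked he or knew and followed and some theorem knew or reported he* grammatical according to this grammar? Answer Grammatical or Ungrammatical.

Grammatical

S
  S
    NP
      NP
        Pron: he
      RelC
        Rel: that
        VP
          V: drew
    VP
      VP
        V: barked
        NP
          Pron: he
      Conj: or
      VP
        VP
          V: knew
        Conj: and
        VP
          V: followed
  Conj: and
  S
    NP
      Det: some
      N: theorem
    VP
      VP
        V: knew
      Conj: or
      VP
        V: reported
        NP
          Pron: he
Every word is introduced by a lexical rule and the phrasal rules combine the resulting categories into a single S.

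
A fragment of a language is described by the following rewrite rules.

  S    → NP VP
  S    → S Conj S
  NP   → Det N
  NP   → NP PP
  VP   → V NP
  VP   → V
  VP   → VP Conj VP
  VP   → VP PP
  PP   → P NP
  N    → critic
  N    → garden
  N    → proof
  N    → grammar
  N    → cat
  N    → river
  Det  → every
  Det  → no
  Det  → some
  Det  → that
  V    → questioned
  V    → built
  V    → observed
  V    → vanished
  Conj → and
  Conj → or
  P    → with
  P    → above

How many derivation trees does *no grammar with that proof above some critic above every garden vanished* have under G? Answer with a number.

Two of the 5 distinct bracketings:
[S [NP [NP [Det no] [N grammar]] [PP [P with] [NP [NP [Det that] [N proof]] [PP [P above] [NP [NP [Det some] [N critic]] [PP [P above] [NP [Det every] [N garden]]]]]]]] [VP [V vanished]]]
[S [NP [NP [Det no] [N grammar]] [PP [P with] [NP [NP [NP [Det that] [N proof]] [PP [P above] [NP [Det some] [N critic]]]] [PP [P above] [NP [Det every] [N garden]]]]]] [VP [V vanished]]]
The trees differ in how a recursive rule is bracketed over the same span.

5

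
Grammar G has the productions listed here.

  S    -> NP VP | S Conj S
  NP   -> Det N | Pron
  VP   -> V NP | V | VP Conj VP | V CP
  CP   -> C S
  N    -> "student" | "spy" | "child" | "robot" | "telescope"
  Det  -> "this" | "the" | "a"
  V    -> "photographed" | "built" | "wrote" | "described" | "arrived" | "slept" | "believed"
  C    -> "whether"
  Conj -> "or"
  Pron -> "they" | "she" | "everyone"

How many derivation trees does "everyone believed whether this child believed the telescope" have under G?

1

[S [NP [Pron everyone]] [VP [V believed] [CP [C whether] [S [NP [Det this] [N child]] [VP [V believed] [NP [Det the] [N telescope]]]]]]]
No rule offers an alternative attachment or grouping for any span, so this is the only derivation.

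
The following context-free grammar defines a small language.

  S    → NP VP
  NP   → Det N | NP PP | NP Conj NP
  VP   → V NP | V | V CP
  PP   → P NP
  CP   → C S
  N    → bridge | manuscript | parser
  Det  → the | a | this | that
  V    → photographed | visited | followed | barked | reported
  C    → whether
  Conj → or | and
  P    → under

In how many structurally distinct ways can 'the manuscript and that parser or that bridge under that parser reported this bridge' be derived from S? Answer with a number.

5

Two of the 5 distinct bracketings:
[S [NP [NP [NP [Det the] [N manuscript]] [Conj and] [NP [NP [Det that] [N parser]] [Conj or] [NP [Det that] [N bridge]]]] [PP [P under] [NP [Det that] [N parser]]]] [VP [V reported] [NP [Det this] [N bridge]]]]
[S [NP [NP [NP [NP [Det the] [N manuscript]] [Conj and] [NP [Det that] [N parser]]] [Conj or] [NP [Det that] [N bridge]]] [PP [P under] [NP [Det that] [N parser]]]] [VP [V reported] [NP [Det this] [N bridge]]]]
The trees differ in how a recursive rule is bracketed over the same span.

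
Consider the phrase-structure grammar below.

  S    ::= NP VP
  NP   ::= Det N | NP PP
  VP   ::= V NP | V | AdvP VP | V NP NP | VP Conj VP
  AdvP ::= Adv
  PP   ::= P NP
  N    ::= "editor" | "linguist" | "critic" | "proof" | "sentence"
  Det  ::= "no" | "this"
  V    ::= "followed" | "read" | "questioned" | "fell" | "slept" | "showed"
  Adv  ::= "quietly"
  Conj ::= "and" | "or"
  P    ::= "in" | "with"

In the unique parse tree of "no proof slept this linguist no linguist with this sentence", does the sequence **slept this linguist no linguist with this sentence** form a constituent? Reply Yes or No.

[S [NP [Det no] [N proof]] [VP [V slept] [NP [Det this] [N linguist]] [NP [NP [Det no] [N linguist]] [PP [P with] [NP [Det this] [N sentence]]]]]]
The words 'slept this linguist no linguist with this sentence' are exhaustively dominated by a single VP node (built by VP → V NP NP), so they form a constituent.

Yes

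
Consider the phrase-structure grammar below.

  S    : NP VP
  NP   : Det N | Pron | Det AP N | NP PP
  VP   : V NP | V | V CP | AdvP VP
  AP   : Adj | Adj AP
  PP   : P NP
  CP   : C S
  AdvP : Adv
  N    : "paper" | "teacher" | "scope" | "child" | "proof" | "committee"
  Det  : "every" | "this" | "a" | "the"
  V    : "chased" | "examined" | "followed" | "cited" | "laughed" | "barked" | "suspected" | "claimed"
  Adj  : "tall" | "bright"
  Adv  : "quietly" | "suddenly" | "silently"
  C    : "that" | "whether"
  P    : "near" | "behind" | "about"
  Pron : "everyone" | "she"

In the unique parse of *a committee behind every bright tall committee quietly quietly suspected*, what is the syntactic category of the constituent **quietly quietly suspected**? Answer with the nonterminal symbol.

S
  NP
    NP
      Det: a
      N: committee
    PP
      P: behind
      NP
        Det: every
        AP
          Adj: bright
          AP
            Adj: tall
        N: committee
  VP
    AdvP
      Adv: quietly
    VP
      AdvP
        Adv: quietly
      VP
        V: suspected
The span 'quietly quietly suspected' is the VP node built by VP → AdvP VP.

VP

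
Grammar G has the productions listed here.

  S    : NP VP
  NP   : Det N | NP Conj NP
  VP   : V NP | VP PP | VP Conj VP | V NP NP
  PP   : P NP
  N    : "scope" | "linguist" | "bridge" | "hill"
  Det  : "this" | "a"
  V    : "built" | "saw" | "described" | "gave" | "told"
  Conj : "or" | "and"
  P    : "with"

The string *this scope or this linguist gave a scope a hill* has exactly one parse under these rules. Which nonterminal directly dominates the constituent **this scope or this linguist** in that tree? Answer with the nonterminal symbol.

[S [NP [NP [Det this] [N scope]] [Conj or] [NP [Det this] [N linguist]]] [VP [V gave] [NP [Det a] [N scope]] [NP [Det a] [N hill]]]]
The span 'this scope or this linguist' is the NP node built by NP → NP Conj NP.
Its mother is the S built by S → NP VP.

S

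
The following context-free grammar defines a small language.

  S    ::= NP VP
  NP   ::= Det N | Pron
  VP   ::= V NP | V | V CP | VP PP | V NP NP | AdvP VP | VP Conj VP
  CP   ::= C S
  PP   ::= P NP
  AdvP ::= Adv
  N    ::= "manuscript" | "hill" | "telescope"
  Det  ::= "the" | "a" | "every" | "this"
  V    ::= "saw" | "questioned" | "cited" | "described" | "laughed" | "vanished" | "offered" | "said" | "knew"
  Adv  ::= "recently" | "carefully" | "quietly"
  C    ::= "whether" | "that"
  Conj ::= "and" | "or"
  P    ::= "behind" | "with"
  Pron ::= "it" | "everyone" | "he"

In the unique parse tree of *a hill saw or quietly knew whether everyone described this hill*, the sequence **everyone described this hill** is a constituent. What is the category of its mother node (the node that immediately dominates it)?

CP

S
  NP
    Det: a
    N: hill
  VP
    VP
      V: saw
    Conj: or
    VP
      AdvP
        Adv: quietly
      VP
        V: knew
        CP
          C: whether
          S
            NP
              Pron: everyone
            VP
              V: described
              NP
                Det: this
                N: hill
The span 'everyone described this hill' is the S node built by S → NP VP.
Its mother is the CP built by CP → C S.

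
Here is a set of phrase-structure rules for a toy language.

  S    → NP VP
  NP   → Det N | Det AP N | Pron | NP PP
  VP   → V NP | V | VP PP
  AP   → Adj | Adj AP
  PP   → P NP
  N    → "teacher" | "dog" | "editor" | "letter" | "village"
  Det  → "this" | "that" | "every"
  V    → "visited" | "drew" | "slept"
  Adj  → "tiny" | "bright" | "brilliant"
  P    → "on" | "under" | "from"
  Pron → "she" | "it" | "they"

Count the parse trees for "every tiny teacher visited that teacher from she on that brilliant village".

5

Two of the 5 distinct bracketings:
[S [NP [Det every] [AP [Adj tiny]] [N teacher]] [VP [V visited] [NP [NP [Det that] [N teacher]] [PP [P from] [NP [NP [Pron she]] [PP [P on] [NP [Det that] [AP [Adj brilliant]] [N village]]]]]]]]
[S [NP [Det every] [AP [Adj tiny]] [N teacher]] [VP [V visited] [NP [NP [NP [Det that] [N teacher]] [PP [P from] [NP [Pron she]]]] [PP [P on] [NP [Det that] [AP [Adj brilliant]] [N village]]]]]]
The trees differ in how a recursive rule is bracketed over the same span.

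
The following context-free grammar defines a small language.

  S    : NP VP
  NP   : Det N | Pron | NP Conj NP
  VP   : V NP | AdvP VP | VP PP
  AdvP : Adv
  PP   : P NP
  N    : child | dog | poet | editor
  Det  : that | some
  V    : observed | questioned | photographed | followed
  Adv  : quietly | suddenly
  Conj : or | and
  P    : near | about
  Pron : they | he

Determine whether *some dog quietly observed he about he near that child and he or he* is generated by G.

[S [NP [Det some] [N dog]] [VP [AdvP [Adv quietly]] [VP [VP [VP [V observed] [NP [Pron he]]] [PP [P about] [NP [Pron he]]]] [PP [P near] [NP [NP [Det that] [N child]] [Conj and] [NP [NP [Pron he]] [Conj or] [NP [Pron he]]]]]]]]
Each bracket corresponds to one application of a listed rule, so the string is derivable from S.

Grammatical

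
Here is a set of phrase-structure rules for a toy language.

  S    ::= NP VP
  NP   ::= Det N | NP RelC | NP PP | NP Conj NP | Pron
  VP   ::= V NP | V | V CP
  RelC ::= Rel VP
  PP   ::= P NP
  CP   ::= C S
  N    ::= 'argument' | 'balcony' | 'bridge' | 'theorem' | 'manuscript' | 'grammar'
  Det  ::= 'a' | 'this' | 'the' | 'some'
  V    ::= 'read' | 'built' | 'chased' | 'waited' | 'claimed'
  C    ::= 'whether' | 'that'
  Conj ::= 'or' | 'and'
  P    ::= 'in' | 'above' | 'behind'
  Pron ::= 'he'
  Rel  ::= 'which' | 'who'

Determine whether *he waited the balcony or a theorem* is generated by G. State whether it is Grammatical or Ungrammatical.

S
  NP
    Pron: he
  VP
    V: waited
    NP
      NP
        Det: the
        N: balcony
      Conj: or
      NP
        Det: a
        N: theorem
Each bracket corresponds to one application of a listed rule, so the string is derivable from S.

Grammatical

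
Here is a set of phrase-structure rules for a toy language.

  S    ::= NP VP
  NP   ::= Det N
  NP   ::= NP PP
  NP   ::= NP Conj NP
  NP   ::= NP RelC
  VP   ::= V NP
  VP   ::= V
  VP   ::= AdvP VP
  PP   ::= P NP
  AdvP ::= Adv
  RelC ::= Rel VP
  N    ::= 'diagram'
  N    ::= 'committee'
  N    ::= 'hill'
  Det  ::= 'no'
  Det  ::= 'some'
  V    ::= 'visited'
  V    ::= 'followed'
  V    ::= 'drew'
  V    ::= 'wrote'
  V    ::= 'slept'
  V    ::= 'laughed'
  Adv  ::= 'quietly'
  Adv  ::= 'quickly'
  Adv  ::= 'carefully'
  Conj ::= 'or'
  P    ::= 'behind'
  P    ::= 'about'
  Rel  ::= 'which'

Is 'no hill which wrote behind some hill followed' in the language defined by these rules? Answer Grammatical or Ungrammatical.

[S [NP [NP [NP [Det no] [N hill]] [RelC [Rel which] [VP [V wrote]]]] [PP [P behind] [NP [Det some] [N hill]]]] [VP [V followed]]]
Every word is introduced by a lexical rule and the phrasal rules combine the resulting categories into a single S.

Grammatical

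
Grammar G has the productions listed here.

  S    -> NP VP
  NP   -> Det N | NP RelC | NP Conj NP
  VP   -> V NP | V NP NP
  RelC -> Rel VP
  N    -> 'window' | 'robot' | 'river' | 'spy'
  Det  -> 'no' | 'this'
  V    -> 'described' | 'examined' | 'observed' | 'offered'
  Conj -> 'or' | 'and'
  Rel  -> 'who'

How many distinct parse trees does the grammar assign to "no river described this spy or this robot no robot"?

[S [NP [Det no] [N river]] [VP [V described] [NP [NP [Det this] [N spy]] [Conj or] [NP [Det this] [N robot]]] [NP [Det no] [N robot]]]]
No rule offers an alternative attachment or grouping for any span, so this is the only derivation.

1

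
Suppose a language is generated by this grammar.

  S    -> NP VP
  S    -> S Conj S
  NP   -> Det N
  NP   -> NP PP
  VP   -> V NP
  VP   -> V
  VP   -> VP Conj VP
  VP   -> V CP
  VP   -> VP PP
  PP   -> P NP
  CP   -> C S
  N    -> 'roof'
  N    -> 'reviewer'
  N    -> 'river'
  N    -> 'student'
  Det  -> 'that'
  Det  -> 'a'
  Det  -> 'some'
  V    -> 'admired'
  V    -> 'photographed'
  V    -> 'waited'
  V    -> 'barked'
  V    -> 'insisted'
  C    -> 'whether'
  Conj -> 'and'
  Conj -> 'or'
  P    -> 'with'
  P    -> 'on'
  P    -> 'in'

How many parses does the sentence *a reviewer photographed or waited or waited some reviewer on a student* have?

Two of the 7 distinct bracketings:
[S [NP [Det a] [N reviewer]] [VP [VP [V photographed]] [Conj or] [VP [VP [V waited]] [Conj or] [VP [V waited] [NP [NP [Det some] [N reviewer]] [PP [P on] [NP [Det a] [N student]]]]]]]]
[S [NP [Det a] [N reviewer]] [VP [VP [V photographed]] [Conj or] [VP [VP [V waited]] [Conj or] [VP [VP [V waited] [NP [Det some] [N reviewer]]] [PP [P on] [NP [Det a] [N student]]]]]]]
The difference turns on whether NP → NP PP is used at the relevant span, versus an alternative expansion of NP.

7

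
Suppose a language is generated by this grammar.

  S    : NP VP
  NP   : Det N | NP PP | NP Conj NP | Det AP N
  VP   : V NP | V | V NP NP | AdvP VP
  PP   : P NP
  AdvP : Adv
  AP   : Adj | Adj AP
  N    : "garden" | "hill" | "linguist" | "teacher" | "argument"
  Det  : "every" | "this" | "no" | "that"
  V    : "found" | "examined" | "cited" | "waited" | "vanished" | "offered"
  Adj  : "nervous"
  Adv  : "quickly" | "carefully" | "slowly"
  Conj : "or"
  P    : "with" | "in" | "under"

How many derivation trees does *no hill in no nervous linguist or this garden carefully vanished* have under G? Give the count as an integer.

The two bracketings:
[S [NP [NP [Det no] [N hill]] [PP [P in] [NP [NP [Det no] [AP [Adj nervous]] [N linguist]] [Conj or] [NP [Det this] [N garden]]]]] [VP [AdvP [Adv carefully]] [VP [V vanished]]]]
[S [NP [NP [NP [Det no] [N hill]] [PP [P in] [NP [Det no] [AP [Adj nervous]] [N linguist]]]] [Conj or] [NP [Det this] [N garden]]] [VP [AdvP [Adv carefully]] [VP [V vanished]]]]
The trees differ in how a recursive rule is bracketed over the same span.

2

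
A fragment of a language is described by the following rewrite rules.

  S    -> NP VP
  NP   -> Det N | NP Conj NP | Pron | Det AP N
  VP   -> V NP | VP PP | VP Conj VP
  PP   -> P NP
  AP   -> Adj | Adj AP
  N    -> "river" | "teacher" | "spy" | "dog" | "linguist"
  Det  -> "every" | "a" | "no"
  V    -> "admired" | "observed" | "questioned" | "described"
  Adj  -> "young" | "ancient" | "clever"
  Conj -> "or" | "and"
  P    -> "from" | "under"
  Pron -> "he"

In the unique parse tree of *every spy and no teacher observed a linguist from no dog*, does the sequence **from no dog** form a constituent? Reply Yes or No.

[S [NP [NP [Det every] [N spy]] [Conj and] [NP [Det no] [N teacher]]] [VP [VP [V observed] [NP [Det a] [N linguist]]] [PP [P from] [NP [Det no] [N dog]]]]]
The words 'from no dog' are exhaustively dominated by a single PP node (built by PP → P NP), so they form a constituent.

Yes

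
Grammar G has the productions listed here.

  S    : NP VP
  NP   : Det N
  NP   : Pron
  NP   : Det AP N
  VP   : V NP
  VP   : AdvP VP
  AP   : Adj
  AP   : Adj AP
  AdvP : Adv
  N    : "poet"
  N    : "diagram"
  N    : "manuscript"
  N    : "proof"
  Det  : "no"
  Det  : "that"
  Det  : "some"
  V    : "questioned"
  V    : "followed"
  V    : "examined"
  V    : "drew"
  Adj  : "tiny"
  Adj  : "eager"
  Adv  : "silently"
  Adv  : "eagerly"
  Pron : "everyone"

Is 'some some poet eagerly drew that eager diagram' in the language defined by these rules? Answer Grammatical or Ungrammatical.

A Det word can never sit immediately before a Det word in any string this grammar generates, so the substring 'some some' rules out a derivation.

Ungrammatical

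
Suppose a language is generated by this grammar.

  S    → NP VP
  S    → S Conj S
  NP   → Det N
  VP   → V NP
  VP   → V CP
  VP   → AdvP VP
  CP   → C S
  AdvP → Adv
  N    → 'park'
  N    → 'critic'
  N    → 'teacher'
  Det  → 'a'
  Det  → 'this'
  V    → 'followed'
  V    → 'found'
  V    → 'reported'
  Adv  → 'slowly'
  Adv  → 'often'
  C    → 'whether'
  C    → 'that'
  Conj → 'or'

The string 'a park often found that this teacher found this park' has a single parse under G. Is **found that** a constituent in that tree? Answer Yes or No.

[S [NP [Det a] [N park]] [VP [AdvP [Adv often]] [VP [V found] [CP [C that] [S [NP [Det this] [N teacher]] [VP [V found] [NP [Det this] [N park]]]]]]]]
The smallest constituent containing 'found that' is the VP spanning 'found that this teacher found this park'; no single node in the tree dominates exactly the given words.

No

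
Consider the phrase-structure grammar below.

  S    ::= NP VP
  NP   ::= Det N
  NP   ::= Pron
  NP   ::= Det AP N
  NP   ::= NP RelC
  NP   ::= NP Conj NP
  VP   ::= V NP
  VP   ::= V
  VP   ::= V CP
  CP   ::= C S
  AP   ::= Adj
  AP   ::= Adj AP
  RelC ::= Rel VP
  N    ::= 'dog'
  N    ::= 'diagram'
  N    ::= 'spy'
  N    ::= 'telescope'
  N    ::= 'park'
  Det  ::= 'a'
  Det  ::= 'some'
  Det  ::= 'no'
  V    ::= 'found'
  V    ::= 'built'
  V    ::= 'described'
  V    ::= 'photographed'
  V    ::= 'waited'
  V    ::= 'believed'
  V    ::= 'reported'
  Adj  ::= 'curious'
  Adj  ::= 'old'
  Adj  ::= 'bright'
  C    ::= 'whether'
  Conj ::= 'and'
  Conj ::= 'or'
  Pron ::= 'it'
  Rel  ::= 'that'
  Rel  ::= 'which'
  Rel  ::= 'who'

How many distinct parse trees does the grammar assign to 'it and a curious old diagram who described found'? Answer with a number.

The two bracketings:
[S [NP [NP [NP [Pron it]] [Conj and] [NP [Det a] [AP [Adj curious] [AP [Adj old]]] [N diagram]]] [RelC [Rel who] [VP [V described]]]] [VP [V found]]]
[S [NP [NP [Pron it]] [Conj and] [NP [NP [Det a] [AP [Adj curious] [AP [Adj old]]] [N diagram]] [RelC [Rel who] [VP [V described]]]]] [VP [V found]]]
The trees differ in how a recursive rule is bracketed over the same span.

2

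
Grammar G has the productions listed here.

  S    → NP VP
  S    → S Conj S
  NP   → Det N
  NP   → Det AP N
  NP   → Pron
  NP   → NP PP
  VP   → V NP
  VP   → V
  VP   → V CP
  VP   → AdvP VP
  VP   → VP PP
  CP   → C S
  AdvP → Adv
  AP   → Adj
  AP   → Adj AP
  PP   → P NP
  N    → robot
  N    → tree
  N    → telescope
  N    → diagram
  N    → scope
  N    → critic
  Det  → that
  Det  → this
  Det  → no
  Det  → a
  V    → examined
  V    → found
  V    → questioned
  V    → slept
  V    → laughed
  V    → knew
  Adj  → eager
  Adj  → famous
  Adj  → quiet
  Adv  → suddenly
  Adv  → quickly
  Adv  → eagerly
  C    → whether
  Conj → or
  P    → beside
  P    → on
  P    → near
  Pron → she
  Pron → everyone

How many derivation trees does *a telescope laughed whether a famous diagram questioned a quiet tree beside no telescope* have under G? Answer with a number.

Two of the 3 distinct bracketings:
[S [NP [Det a] [N telescope]] [VP [V laughed] [CP [C whether] [S [NP [Det a] [AP [Adj famous]] [N diagram]] [VP [V questioned] [NP [NP [Det a] [AP [Adj quiet]] [N tree]] [PP [P beside] [NP [Det no] [N telescope]]]]]]]]]
[S [NP [Det a] [N telescope]] [VP [V laughed] [CP [C whether] [S [NP [Det a] [AP [Adj famous]] [N diagram]] [VP [VP [V questioned] [NP [Det a] [AP [Adj quiet]] [N tree]]] [PP [P beside] [NP [Det no] [N telescope]]]]]]]]
The difference turns on whether NP → NP PP is used at the relevant span, versus an alternative expansion of NP.

3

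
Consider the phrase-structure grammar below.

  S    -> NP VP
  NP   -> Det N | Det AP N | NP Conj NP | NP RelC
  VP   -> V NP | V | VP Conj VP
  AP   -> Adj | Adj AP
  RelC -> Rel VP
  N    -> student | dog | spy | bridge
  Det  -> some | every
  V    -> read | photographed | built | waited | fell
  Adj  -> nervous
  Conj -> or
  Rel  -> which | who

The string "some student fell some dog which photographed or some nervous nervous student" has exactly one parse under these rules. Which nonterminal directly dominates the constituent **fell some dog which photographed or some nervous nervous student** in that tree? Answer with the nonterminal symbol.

[S [NP [Det some] [N student]] [VP [V fell] [NP [NP [NP [Det some] [N dog]] [RelC [Rel which] [VP [V photographed]]]] [Conj or] [NP [Det some] [AP [Adj nervous] [AP [Adj nervous]]] [N student]]]]]
The span 'fell some dog which photographed or some nervous nervous student' is the VP node built by VP → V NP.
Its mother is the S built by S → NP VP.

S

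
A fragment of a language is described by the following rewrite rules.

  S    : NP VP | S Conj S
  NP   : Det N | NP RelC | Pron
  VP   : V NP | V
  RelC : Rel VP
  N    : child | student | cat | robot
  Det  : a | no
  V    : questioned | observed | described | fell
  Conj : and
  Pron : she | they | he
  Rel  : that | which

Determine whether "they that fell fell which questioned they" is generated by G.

Ungrammatical

For S → NP VP, every NP-prefix leaves a non-VP remainder: after 'they' the remainder is not a VP; after 'they that fell' the remainder is not a VP. The alternative S rule S → S Conj S likewise has no satisfying split.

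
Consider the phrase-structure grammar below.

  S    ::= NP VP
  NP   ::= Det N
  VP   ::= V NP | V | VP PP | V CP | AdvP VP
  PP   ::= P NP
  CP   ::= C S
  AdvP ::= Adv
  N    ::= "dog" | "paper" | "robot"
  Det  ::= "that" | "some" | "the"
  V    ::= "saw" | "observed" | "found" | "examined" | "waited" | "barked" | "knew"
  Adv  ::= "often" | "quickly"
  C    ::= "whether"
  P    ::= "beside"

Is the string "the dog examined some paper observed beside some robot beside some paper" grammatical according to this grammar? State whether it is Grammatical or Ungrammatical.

For S → NP VP, the only prefix that parses as NP is 'the dog', but the remainder 'examined some paper observed beside some robot beside some paper' is not a VP under these rules.

Ungrammatical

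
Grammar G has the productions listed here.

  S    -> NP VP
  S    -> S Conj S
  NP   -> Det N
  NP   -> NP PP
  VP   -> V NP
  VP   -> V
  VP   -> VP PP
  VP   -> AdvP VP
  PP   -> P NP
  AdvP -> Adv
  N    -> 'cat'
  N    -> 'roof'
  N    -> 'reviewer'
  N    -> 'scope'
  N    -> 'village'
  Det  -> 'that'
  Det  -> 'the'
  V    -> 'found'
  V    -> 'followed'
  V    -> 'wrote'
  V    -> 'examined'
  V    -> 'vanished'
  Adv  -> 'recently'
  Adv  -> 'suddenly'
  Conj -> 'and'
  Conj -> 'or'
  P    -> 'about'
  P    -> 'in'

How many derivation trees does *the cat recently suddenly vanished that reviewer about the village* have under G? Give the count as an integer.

Two of the 4 distinct bracketings:
[S [NP [Det the] [N cat]] [VP [VP [AdvP [Adv recently]] [VP [AdvP [Adv suddenly]] [VP [V vanished] [NP [Det that] [N reviewer]]]]] [PP [P about] [NP [Det the] [N village]]]]]
[S [NP [Det the] [N cat]] [VP [AdvP [Adv recently]] [VP [VP [AdvP [Adv suddenly]] [VP [V vanished] [NP [Det that] [N reviewer]]]] [PP [P about] [NP [Det the] [N village]]]]]]
The trees differ in how a recursive rule is bracketed over the same span.

4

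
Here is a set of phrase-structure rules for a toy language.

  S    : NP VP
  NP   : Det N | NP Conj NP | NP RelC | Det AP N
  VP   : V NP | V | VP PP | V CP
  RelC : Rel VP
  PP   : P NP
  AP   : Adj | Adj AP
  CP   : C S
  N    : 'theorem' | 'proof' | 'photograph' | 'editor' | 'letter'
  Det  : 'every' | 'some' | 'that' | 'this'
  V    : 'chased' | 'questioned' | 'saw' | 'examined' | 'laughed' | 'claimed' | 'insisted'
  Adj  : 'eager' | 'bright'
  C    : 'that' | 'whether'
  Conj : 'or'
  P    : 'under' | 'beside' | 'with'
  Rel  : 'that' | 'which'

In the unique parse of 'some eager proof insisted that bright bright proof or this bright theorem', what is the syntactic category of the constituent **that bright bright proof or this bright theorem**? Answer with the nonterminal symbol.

S
  NP
    Det: some
    AP
      Adj: eager
    N: proof
  VP
    V: insisted
    NP
      NP
        Det: that
        AP
          Adj: bright
          AP
            Adj: bright
        N: proof
      Conj: or
      NP
        Det: this
        AP
          Adj: bright
        N: theorem
The span 'that bright bright proof or this bright theorem' is the NP node built by NP → NP Conj NP.

NP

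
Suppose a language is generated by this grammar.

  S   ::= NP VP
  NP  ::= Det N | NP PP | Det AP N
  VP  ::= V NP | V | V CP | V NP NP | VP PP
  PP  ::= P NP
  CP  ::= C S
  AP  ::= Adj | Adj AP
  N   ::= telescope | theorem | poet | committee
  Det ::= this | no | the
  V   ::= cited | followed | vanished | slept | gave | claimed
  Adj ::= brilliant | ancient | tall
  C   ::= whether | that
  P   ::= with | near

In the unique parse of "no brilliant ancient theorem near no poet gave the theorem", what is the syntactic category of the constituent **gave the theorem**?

[S [NP [NP [Det no] [AP [Adj brilliant] [AP [Adj ancient]]] [N theorem]] [PP [P near] [NP [Det no] [N poet]]]] [VP [V gave] [NP [Det the] [N theorem]]]]
The span 'gave the theorem' is the VP node built by VP → V NP.

VP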